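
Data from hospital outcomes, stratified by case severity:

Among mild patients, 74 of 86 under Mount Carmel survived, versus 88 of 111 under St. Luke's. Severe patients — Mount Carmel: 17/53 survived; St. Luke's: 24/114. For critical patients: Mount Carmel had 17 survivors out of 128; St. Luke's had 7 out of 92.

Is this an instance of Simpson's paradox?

Mild: Mount Carmel 74/86 = 86.0%, St. Luke's 88/111 = 79.3% → Mount Carmel
Severe: Mount Carmel 17/53 = 32.1%, St. Luke's 24/114 = 21.1% → Mount Carmel
Critical: Mount Carmel 17/128 = 13.3%, St. Luke's 7/92 = 7.6% → Mount Carmel
Overall: Mount Carmel 108/267 = 40.4%, St. Luke's 119/317 = 37.5% → Mount Carmel
Mount Carmel wins overall and in every case group — no reversal.

No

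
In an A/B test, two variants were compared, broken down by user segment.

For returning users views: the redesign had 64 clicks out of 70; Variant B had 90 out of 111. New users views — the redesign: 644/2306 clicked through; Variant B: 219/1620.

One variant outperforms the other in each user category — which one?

the redesign

Returning users: the redesign 64/70 = 91.4%, Variant B 90/111 = 81.1% → the redesign
New users: the redesign 644/2306 = 27.9%, Variant B 219/1620 = 13.5% → the redesign
The redesign has the higher rate in both groups.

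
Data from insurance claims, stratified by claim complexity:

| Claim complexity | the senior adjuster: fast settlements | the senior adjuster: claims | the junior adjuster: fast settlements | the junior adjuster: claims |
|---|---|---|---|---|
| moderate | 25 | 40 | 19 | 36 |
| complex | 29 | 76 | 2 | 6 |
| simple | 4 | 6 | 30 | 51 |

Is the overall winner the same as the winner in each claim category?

No

Moderate: the senior adjuster 25/40 = 62.5%, the junior adjuster 19/36 = 52.8% → the senior adjuster
Complex: the senior adjuster 29/76 = 38.2%, the junior adjuster 2/6 = 33.3% → the senior adjuster
Simple: the senior adjuster 4/6 = 66.7%, the junior adjuster 30/51 = 58.8% → the senior adjuster
Overall: the senior adjuster 58/122 = 47.5%, the junior adjuster 51/93 = 54.8% → the junior adjuster
The senior adjuster wins each claim group but the junior adjuster wins overall — the comparison reverses. The senior adjuster's claims skew toward complex, which has a lower base rate.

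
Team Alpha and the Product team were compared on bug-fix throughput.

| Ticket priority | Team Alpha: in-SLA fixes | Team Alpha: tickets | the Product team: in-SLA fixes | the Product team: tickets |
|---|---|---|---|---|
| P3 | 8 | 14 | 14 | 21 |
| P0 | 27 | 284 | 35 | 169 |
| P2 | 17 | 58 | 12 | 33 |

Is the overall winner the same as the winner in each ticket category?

P3: Team Alpha 8/14 = 57.1%, the Product team 14/21 = 66.7% → the Product team
P0: Team Alpha 27/284 = 9.5%, the Product team 35/169 = 20.7% → the Product team
P2: Team Alpha 17/58 = 29.3%, the Product team 12/33 = 36.4% → the Product team
Overall: Team Alpha 52/356 = 14.6%, the Product team 61/223 = 27.4% → the Product team
The Product team wins overall and in every ticket group — no reversal.

Yes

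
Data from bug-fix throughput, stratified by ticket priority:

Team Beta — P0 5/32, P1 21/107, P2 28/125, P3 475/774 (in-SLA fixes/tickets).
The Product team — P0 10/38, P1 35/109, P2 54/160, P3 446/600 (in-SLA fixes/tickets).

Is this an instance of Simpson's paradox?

P0: Team Beta 5/32 = 15.6%, the Product team 10/38 = 26.3% → the Product team
P1: Team Beta 21/107 = 19.6%, the Product team 35/109 = 32.1% → the Product team
P2: Team Beta 28/125 = 22.4%, the Product team 54/160 = 33.8% → the Product team
P3: Team Beta 475/774 = 61.4%, the Product team 446/600 = 74.3% → the Product team
Overall: Team Beta 529/1038 = 51.0%, the Product team 545/907 = 60.1% → the Product team
The Product team wins overall and in every ticket group — no reversal.

No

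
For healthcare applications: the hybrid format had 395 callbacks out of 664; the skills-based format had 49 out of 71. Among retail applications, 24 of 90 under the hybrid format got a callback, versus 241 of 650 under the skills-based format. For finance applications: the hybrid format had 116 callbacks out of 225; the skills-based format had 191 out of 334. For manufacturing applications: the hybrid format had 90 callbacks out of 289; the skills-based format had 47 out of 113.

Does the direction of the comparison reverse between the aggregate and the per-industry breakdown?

Healthcare: the hybrid format 395/664 = 59.5%, the skills-based format 49/71 = 69.0% → the skills-based format
Retail: the hybrid format 24/90 = 26.7%, the skills-based format 241/650 = 37.1% → the skills-based format
Finance: the hybrid format 116/225 = 51.6%, the skills-based format 191/334 = 57.2% → the skills-based format
Manufacturing: the hybrid format 90/289 = 31.1%, the skills-based format 47/113 = 41.6% → the skills-based format
Overall: the hybrid format 625/1268 = 49.3%, the skills-based format 528/1168 = 45.2% → the hybrid format
The skills-based format wins each industry group but the hybrid format wins overall — the comparison reverses. The skills-based format's applications skew toward retail, which has a lower base rate.

Yes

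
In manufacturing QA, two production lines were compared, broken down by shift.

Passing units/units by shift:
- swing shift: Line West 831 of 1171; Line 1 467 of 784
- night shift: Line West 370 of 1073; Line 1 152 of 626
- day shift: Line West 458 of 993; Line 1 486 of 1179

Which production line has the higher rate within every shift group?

Line West

Swing shift: Line West 831/1171 = 71.0%, Line 1 467/784 = 59.6% → Line West
Night shift: Line West 370/1073 = 34.5%, Line 1 152/626 = 24.3% → Line West
Day shift: Line West 458/993 = 46.1%, Line 1 486/1179 = 41.2% → Line West
Line West has the higher rate in all 3 groups.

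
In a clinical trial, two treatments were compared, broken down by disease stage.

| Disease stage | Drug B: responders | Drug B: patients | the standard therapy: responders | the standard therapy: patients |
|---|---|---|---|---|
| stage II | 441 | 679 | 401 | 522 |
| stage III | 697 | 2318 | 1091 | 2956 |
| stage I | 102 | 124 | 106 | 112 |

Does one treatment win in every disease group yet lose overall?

No

Stage II: Drug B 441/679 = 64.9%, the standard therapy 401/522 = 76.8% → the standard therapy
Stage III: Drug B 697/2318 = 30.1%, the standard therapy 1091/2956 = 36.9% → the standard therapy
Stage I: Drug B 102/124 = 82.3%, the standard therapy 106/112 = 94.6% → the standard therapy
Overall: Drug B 1240/3121 = 39.7%, the standard therapy 1598/3590 = 44.5% → the standard therapy
The standard therapy wins overall and in every disease group — no reversal.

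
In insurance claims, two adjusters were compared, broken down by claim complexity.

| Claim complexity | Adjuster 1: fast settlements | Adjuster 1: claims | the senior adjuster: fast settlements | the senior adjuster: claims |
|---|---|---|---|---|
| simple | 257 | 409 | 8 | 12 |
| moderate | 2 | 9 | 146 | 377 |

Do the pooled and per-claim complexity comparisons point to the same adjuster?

Simple: Adjuster 1 257/409 = 62.8%, the senior adjuster 8/12 = 66.7% → the senior adjuster
Moderate: Adjuster 1 2/9 = 22.2%, the senior adjuster 146/377 = 38.7% → the senior adjuster
Overall: Adjuster 1 259/418 = 62.0%, the senior adjuster 154/389 = 39.6% → Adjuster 1
The senior adjuster wins each claim group but Adjuster 1 wins overall — the comparison reverses. The senior adjuster's claims skew toward moderate, which has a lower base rate.

No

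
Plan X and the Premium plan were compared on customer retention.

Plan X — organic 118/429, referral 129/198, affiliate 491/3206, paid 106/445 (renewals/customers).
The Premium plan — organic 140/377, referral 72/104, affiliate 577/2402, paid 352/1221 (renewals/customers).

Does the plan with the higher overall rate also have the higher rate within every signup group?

Yes

Organic: Plan X 118/429 = 27.5%, the Premium plan 140/377 = 37.1% → the Premium plan
Referral: Plan X 129/198 = 65.2%, the Premium plan 72/104 = 69.2% → the Premium plan
Affiliate: Plan X 491/3206 = 15.3%, the Premium plan 577/2402 = 24.0% → the Premium plan
Paid: Plan X 106/445 = 23.8%, the Premium plan 352/1221 = 28.8% → the Premium plan
Overall: Plan X 844/4278 = 19.7%, the Premium plan 1141/4104 = 27.8% → the Premium plan
The Premium plan wins overall and in every signup group — no reversal.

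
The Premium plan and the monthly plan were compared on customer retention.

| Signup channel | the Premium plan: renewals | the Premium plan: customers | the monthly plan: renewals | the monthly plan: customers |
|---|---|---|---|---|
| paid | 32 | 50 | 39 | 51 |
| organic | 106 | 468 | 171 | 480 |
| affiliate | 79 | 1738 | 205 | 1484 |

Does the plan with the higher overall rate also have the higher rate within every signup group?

Paid: the Premium plan 32/50 = 64.0%, the monthly plan 39/51 = 76.5% → the monthly plan
Organic: the Premium plan 106/468 = 22.6%, the monthly plan 171/480 = 35.6% → the monthly plan
Affiliate: the Premium plan 79/1738 = 4.5%, the monthly plan 205/1484 = 13.8% → the monthly plan
Overall: the Premium plan 217/2256 = 9.6%, the monthly plan 415/2015 = 20.6% → the monthly plan
The monthly plan wins overall and in every signup group — no reversal.

Yes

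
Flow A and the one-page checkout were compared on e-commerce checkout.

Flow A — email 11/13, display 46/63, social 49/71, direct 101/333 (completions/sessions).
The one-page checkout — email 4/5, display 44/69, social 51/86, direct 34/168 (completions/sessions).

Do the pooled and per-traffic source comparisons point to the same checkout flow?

Yes

Email: Flow A 11/13 = 84.6%, the one-page checkout 4/5 = 80.0% → Flow A
Display: Flow A 46/63 = 73.0%, the one-page checkout 44/69 = 63.8% → Flow A
Social: Flow A 49/71 = 69.0%, the one-page checkout 51/86 = 59.3% → Flow A
Direct: Flow A 101/333 = 30.3%, the one-page checkout 34/168 = 20.2% → Flow A
Overall: Flow A 207/480 = 43.1%, the one-page checkout 133/328 = 40.5% → Flow A
Flow A wins overall and in every traffic group — no reversal.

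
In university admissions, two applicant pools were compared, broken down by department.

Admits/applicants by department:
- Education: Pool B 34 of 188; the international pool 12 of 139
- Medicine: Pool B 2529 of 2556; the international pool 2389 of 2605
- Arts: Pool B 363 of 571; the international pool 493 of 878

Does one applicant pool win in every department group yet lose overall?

Education: Pool B 34/188 = 18.1%, the international pool 12/139 = 8.6% → Pool B
Medicine: Pool B 2529/2556 = 98.9%, the international pool 2389/2605 = 91.7% → Pool B
Arts: Pool B 363/571 = 63.6%, the international pool 493/878 = 56.2% → Pool B
Overall: Pool B 2926/3315 = 88.3%, the international pool 2894/3622 = 79.9% → Pool B
Pool B wins overall and in every department group — no reversal.

No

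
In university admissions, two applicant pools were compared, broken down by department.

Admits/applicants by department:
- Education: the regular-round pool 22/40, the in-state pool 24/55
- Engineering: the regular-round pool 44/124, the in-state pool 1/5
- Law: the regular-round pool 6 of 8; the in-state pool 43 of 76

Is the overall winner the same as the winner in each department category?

No

Education: the regular-round pool 22/40 = 55.0%, the in-state pool 24/55 = 43.6% → the regular-round pool
Engineering: the regular-round pool 44/124 = 35.5%, the in-state pool 1/5 = 20.0% → the regular-round pool
Law: the regular-round pool 6/8 = 75.0%, the in-state pool 43/76 = 56.6% → the regular-round pool
Overall: the regular-round pool 72/172 = 41.9%, the in-state pool 68/136 = 50.0% → the in-state pool
The regular-round pool wins each department group but the in-state pool wins overall — the comparison reverses. The regular-round pool's applicants skew toward Engineering, which has a lower base rate.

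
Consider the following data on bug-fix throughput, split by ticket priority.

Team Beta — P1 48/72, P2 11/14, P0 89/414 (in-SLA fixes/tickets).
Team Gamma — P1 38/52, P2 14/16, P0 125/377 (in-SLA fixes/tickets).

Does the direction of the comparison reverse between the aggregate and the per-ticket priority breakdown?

No

P1: Team Beta 48/72 = 66.7%, Team Gamma 38/52 = 73.1% → Team Gamma
P2: Team Beta 11/14 = 78.6%, Team Gamma 14/16 = 87.5% → Team Gamma
P0: Team Beta 89/414 = 21.5%, Team Gamma 125/377 = 33.2% → Team Gamma
Overall: Team Beta 148/500 = 29.6%, Team Gamma 177/445 = 39.8% → Team Gamma
Team Gamma wins overall and in every ticket group — no reversal.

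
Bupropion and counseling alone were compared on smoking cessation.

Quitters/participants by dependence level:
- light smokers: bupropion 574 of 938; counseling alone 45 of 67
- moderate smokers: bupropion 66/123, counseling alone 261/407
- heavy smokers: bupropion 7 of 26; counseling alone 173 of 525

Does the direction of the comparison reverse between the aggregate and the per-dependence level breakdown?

Yes

Light smokers: bupropion 574/938 = 61.2%, counseling alone 45/67 = 67.2% → counseling alone
Moderate smokers: bupropion 66/123 = 53.7%, counseling alone 261/407 = 64.1% → counseling alone
Heavy smokers: bupropion 7/26 = 26.9%, counseling alone 173/525 = 33.0% → counseling alone
Overall: bupropion 647/1087 = 59.5%, counseling alone 479/999 = 47.9% → bupropion
Counseling alone wins each dependence group but bupropion wins overall — the comparison reverses. Counseling alone's participants skew toward heavy smokers, which has a lower base rate.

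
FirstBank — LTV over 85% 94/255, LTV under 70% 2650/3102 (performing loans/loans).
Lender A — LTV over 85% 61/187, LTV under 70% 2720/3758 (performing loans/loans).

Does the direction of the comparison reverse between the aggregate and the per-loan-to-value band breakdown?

LTV over 85%: FirstBank 94/255 = 36.9%, Lender A 61/187 = 32.6% → FirstBank
LTV under 70%: FirstBank 2650/3102 = 85.4%, Lender A 2720/3758 = 72.4% → FirstBank
Overall: FirstBank 2744/3357 = 81.7%, Lender A 2781/3945 = 70.5% → FirstBank
FirstBank wins overall and in every loan-to-value group — no reversal.

No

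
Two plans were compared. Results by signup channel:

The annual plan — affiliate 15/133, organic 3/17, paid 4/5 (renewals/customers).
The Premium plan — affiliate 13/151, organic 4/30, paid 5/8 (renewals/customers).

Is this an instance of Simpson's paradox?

No

Affiliate: the annual plan 15/133 = 11.3%, the Premium plan 13/151 = 8.6% → the annual plan
Organic: the annual plan 3/17 = 17.6%, the Premium plan 4/30 = 13.3% → the annual plan
Paid: the annual plan 4/5 = 80.0%, the Premium plan 5/8 = 62.5% → the annual plan
Overall: the annual plan 22/155 = 14.2%, the Premium plan 22/189 = 11.6% → the annual plan
The annual plan wins overall and in every signup group — no reversal.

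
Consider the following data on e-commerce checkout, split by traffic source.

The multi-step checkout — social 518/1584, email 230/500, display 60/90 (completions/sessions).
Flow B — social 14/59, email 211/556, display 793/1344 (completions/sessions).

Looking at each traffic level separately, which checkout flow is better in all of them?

the multi-step checkout

Social: the multi-step checkout 518/1584 = 32.7%, Flow B 14/59 = 23.7% → the multi-step checkout
Email: the multi-step checkout 230/500 = 46.0%, Flow B 211/556 = 37.9% → the multi-step checkout
Display: the multi-step checkout 60/90 = 66.7%, Flow B 793/1344 = 59.0% → the multi-step checkout
The multi-step checkout has the higher rate in all 3 groups.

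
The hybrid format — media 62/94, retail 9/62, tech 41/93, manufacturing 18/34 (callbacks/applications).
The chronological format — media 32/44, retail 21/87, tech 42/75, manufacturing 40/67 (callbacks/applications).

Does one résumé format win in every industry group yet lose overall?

No

Media: the hybrid format 62/94 = 66.0%, the chronological format 32/44 = 72.7% → the chronological format
Retail: the hybrid format 9/62 = 14.5%, the chronological format 21/87 = 24.1% → the chronological format
Tech: the hybrid format 41/93 = 44.1%, the chronological format 42/75 = 56.0% → the chronological format
Manufacturing: the hybrid format 18/34 = 52.9%, the chronological format 40/67 = 59.7% → the chronological format
Overall: the hybrid format 130/283 = 45.9%, the chronological format 135/273 = 49.5% → the chronological format
The chronological format wins overall and in every industry group — no reversal.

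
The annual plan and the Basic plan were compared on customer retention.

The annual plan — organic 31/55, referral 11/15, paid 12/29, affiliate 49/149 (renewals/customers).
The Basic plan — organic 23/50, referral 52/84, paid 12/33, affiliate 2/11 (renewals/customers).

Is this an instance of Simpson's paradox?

Yes

Organic: the annual plan 31/55 = 56.4%, the Basic plan 23/50 = 46.0% → the annual plan
Referral: the annual plan 11/15 = 73.3%, the Basic plan 52/84 = 61.9% → the annual plan
Paid: the annual plan 12/29 = 41.4%, the Basic plan 12/33 = 36.4% → the annual plan
Affiliate: the annual plan 49/149 = 32.9%, the Basic plan 2/11 = 18.2% → the annual plan
Overall: the annual plan 103/248 = 41.5%, the Basic plan 89/178 = 50.0% → the Basic plan
The annual plan wins each signup group but the Basic plan wins overall — the comparison reverses. The annual plan's customers skew toward affiliate, which has a lower base rate.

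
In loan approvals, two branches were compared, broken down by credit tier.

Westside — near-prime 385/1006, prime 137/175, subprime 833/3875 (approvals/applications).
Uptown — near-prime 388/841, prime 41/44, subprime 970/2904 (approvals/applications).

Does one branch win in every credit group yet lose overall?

No

Near-prime: Westside 385/1006 = 38.3%, Uptown 388/841 = 46.1% → Uptown
Prime: Westside 137/175 = 78.3%, Uptown 41/44 = 93.2% → Uptown
Subprime: Westside 833/3875 = 21.5%, Uptown 970/2904 = 33.4% → Uptown
Overall: Westside 1355/5056 = 26.8%, Uptown 1399/3789 = 36.9% → Uptown
Uptown wins overall and in every credit group — no reversal.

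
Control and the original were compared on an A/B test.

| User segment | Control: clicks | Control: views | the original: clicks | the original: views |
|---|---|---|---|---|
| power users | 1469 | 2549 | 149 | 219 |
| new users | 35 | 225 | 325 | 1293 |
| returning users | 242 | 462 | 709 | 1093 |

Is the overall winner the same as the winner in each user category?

Power users: Control 1469/2549 = 57.6%, the original 149/219 = 68.0% → the original
New users: Control 35/225 = 15.6%, the original 325/1293 = 25.1% → the original
Returning users: Control 242/462 = 52.4%, the original 709/1093 = 64.9% → the original
Overall: Control 1746/3236 = 54.0%, the original 1183/2605 = 45.4% → Control
The original wins each user group but Control wins overall — the comparison reverses. The original's views skew toward new users, which has a lower base rate.

No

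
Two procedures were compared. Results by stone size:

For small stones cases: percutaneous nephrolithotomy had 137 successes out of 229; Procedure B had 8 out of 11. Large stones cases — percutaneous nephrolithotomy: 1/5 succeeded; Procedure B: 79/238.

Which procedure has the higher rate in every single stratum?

Small stones: percutaneous nephrolithotomy 137/229 = 59.8%, Procedure B 8/11 = 72.7% → Procedure B
Large stones: percutaneous nephrolithotomy 1/5 = 20.0%, Procedure B 79/238 = 33.2% → Procedure B
Procedure B has the higher rate in both groups.

Procedure B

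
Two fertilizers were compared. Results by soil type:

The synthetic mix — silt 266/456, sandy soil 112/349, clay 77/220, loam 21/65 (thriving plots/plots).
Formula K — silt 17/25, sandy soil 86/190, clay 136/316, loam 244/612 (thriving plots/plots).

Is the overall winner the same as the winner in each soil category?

No

Silt: the synthetic mix 266/456 = 58.3%, Formula K 17/25 = 68.0% → Formula K
Sandy soil: the synthetic mix 112/349 = 32.1%, Formula K 86/190 = 45.3% → Formula K
Clay: the synthetic mix 77/220 = 35.0%, Formula K 136/316 = 43.0% → Formula K
Loam: the synthetic mix 21/65 = 32.3%, Formula K 244/612 = 39.9% → Formula K
Overall: the synthetic mix 476/1090 = 43.7%, Formula K 483/1143 = 42.3% → the synthetic mix
Formula K wins each soil group but the synthetic mix wins overall — the comparison reverses. Formula K's plots skew toward loam, which has a lower base rate.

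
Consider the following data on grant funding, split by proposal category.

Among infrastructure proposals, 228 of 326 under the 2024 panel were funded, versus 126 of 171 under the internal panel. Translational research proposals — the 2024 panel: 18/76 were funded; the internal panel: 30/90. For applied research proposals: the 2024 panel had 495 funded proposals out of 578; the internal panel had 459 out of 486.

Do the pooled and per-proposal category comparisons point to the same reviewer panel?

Infrastructure: the 2024 panel 228/326 = 69.9%, the internal panel 126/171 = 73.7% → the internal panel
Translational research: the 2024 panel 18/76 = 23.7%, the internal panel 30/90 = 33.3% → the internal panel
Applied research: the 2024 panel 495/578 = 85.6%, the internal panel 459/486 = 94.4% → the internal panel
Overall: the 2024 panel 741/980 = 75.6%, the internal panel 615/747 = 82.3% → the internal panel
The internal panel wins overall and in every proposal group — no reversal.

Yes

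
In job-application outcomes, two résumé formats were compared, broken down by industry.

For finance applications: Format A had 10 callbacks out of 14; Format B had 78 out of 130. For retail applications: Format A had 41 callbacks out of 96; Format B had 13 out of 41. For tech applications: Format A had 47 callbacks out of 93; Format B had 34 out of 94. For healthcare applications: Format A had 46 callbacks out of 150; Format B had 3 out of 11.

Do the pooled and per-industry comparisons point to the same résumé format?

Finance: Format A 10/14 = 71.4%, Format B 78/130 = 60.0% → Format A
Retail: Format A 41/96 = 42.7%, Format B 13/41 = 31.7% → Format A
Tech: Format A 47/93 = 50.5%, Format B 34/94 = 36.2% → Format A
Healthcare: Format A 46/150 = 30.7%, Format B 3/11 = 27.3% → Format A
Overall: Format A 144/353 = 40.8%, Format B 128/276 = 46.4% → Format B
Format A wins each industry group but Format B wins overall — the comparison reverses. Format A's applications skew toward healthcare, which has a lower base rate.

No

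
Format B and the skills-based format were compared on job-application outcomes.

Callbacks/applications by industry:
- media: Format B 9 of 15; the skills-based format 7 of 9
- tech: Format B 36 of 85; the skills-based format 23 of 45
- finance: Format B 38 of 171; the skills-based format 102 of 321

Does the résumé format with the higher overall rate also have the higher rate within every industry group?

Media: Format B 9/15 = 60.0%, the skills-based format 7/9 = 77.8% → the skills-based format
Tech: Format B 36/85 = 42.4%, the skills-based format 23/45 = 51.1% → the skills-based format
Finance: Format B 38/171 = 22.2%, the skills-based format 102/321 = 31.8% → the skills-based format
Overall: Format B 83/271 = 30.6%, the skills-based format 132/375 = 35.2% → the skills-based format
The skills-based format wins overall and in every industry group — no reversal.

Yes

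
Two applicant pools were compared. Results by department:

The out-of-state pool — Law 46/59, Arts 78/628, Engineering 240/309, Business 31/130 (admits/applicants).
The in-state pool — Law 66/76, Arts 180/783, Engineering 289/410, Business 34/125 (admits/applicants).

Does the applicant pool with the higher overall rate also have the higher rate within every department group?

No

Law: the out-of-state pool 46/59 = 78.0%, the in-state pool 66/76 = 86.8% → the in-state pool
Arts: the out-of-state pool 78/628 = 12.4%, the in-state pool 180/783 = 23.0% → the in-state pool
Engineering: the out-of-state pool 240/309 = 77.7%, the in-state pool 289/410 = 70.5% → the out-of-state pool
Business: the out-of-state pool 31/130 = 23.8%, the in-state pool 34/125 = 27.2% → the in-state pool
Overall: the out-of-state pool 395/1126 = 35.1%, the in-state pool 569/1394 = 40.8% → the in-state pool
Neither sweeps: the out-of-state pool wins 1 of 4 groups, the in-state pool wins 3. The in-state pool wins overall but not every group — no Simpson reversal.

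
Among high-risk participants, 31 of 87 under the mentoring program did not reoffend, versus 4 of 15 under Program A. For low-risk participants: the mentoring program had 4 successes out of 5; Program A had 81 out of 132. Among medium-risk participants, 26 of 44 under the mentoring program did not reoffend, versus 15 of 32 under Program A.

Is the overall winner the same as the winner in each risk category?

No

High-risk: the mentoring program 31/87 = 35.6%, Program A 4/15 = 26.7% → the mentoring program
Low-risk: the mentoring program 4/5 = 80.0%, Program A 81/132 = 61.4% → the mentoring program
Medium-risk: the mentoring program 26/44 = 59.1%, Program A 15/32 = 46.9% → the mentoring program
Overall: the mentoring program 61/136 = 44.9%, Program A 100/179 = 55.9% → Program A
The mentoring program wins each risk group but Program A wins overall — the comparison reverses. The mentoring program's participants skew toward high-risk, which has a lower base rate.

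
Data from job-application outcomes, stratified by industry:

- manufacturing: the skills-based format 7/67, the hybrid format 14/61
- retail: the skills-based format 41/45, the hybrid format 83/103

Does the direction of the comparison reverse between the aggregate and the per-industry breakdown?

No

Manufacturing: the skills-based format 7/67 = 10.4%, the hybrid format 14/61 = 23.0% → the hybrid format
Retail: the skills-based format 41/45 = 91.1%, the hybrid format 83/103 = 80.6% → the skills-based format
Overall: the skills-based format 48/112 = 42.9%, the hybrid format 97/164 = 59.1% → the hybrid format
Neither sweeps: the skills-based format wins 1 of 2 groups, the hybrid format wins 1. The hybrid format wins overall but not every group — no Simpson reversal.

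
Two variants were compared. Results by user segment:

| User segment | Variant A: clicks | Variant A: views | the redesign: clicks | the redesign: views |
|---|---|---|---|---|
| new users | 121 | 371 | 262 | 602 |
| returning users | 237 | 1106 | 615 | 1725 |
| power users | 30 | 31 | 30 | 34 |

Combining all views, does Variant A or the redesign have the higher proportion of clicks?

New users: Variant A 121/371 = 32.6%, the redesign 262/602 = 43.5% → the redesign
Returning users: Variant A 237/1106 = 21.4%, the redesign 615/1725 = 35.7% → the redesign
Power users: Variant A 30/31 = 96.8%, the redesign 30/34 = 88.2% → Variant A
Overall: Variant A 388/1508 = 25.7%, the redesign 907/2361 = 38.4% → the redesign
(Neither sweeps every user group, but the redesign has the higher pooled rate.)

the redesign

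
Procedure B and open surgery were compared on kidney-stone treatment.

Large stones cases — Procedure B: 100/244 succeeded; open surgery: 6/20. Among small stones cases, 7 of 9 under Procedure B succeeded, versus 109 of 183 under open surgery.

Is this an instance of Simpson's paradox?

Yes

Large stones: Procedure B 100/244 = 41.0%, open surgery 6/20 = 30.0% → Procedure B
Small stones: Procedure B 7/9 = 77.8%, open surgery 109/183 = 59.6% → Procedure B
Overall: Procedure B 107/253 = 42.3%, open surgery 115/203 = 56.7% → open surgery
Procedure B wins each stone group but open surgery wins overall — the comparison reverses. Procedure B's cases skew toward large stones, which has a lower base rate.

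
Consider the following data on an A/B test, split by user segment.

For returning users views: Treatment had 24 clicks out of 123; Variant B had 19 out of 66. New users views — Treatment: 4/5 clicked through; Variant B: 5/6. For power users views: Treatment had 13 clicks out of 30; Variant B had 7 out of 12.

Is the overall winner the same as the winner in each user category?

Returning users: Treatment 24/123 = 19.5%, Variant B 19/66 = 28.8% → Variant B
New users: Treatment 4/5 = 80.0%, Variant B 5/6 = 83.3% → Variant B
Power users: Treatment 13/30 = 43.3%, Variant B 7/12 = 58.3% → Variant B
Overall: Treatment 41/158 = 25.9%, Variant B 31/84 = 36.9% → Variant B
Variant B wins overall and in every user group — no reversal.

Yes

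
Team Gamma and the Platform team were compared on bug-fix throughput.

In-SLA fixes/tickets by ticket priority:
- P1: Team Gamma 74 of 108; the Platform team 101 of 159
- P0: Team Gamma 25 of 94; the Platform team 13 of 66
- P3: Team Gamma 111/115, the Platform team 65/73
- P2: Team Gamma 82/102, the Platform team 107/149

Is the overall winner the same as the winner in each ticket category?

Yes

P1: Team Gamma 74/108 = 68.5%, the Platform team 101/159 = 63.5% → Team Gamma
P0: Team Gamma 25/94 = 26.6%, the Platform team 13/66 = 19.7% → Team Gamma
P3: Team Gamma 111/115 = 96.5%, the Platform team 65/73 = 89.0% → Team Gamma
P2: Team Gamma 82/102 = 80.4%, the Platform team 107/149 = 71.8% → Team Gamma
Overall: Team Gamma 292/419 = 69.7%, the Platform team 286/447 = 64.0% → Team Gamma
Team Gamma wins overall and in every ticket group — no reversal.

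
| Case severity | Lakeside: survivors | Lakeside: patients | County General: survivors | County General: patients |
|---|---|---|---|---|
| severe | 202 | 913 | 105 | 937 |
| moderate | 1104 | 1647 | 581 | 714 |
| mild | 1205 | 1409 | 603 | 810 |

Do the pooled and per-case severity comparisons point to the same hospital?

No

Severe: Lakeside 202/913 = 22.1%, County General 105/937 = 11.2% → Lakeside
Moderate: Lakeside 1104/1647 = 67.0%, County General 581/714 = 81.4% → County General
Mild: Lakeside 1205/1409 = 85.5%, County General 603/810 = 74.4% → Lakeside
Overall: Lakeside 2511/3969 = 63.3%, County General 1289/2461 = 52.4% → Lakeside
Neither sweeps: Lakeside wins 2 of 3 groups, County General wins 1. Lakeside wins overall but not every group — no Simpson reversal.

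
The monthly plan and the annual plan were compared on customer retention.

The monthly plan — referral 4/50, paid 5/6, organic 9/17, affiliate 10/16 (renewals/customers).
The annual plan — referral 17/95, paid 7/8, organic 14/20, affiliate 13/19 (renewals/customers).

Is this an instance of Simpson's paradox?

Referral: the monthly plan 4/50 = 8.0%, the annual plan 17/95 = 17.9% → the annual plan
Paid: the monthly plan 5/6 = 83.3%, the annual plan 7/8 = 87.5% → the annual plan
Organic: the monthly plan 9/17 = 52.9%, the annual plan 14/20 = 70.0% → the annual plan
Affiliate: the monthly plan 10/16 = 62.5%, the annual plan 13/19 = 68.4% → the annual plan
Overall: the monthly plan 28/89 = 31.5%, the annual plan 51/142 = 35.9% → the annual plan
The annual plan wins overall and in every signup group — no reversal.

No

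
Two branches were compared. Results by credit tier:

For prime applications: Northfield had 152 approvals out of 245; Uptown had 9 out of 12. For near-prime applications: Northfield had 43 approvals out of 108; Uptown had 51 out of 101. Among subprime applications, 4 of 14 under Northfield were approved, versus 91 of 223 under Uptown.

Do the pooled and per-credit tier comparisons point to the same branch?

Prime: Northfield 152/245 = 62.0%, Uptown 9/12 = 75.0% → Uptown
Near-prime: Northfield 43/108 = 39.8%, Uptown 51/101 = 50.5% → Uptown
Subprime: Northfield 4/14 = 28.6%, Uptown 91/223 = 40.8% → Uptown
Overall: Northfield 199/367 = 54.2%, Uptown 151/336 = 44.9% → Northfield
Uptown wins each credit group but Northfield wins overall — the comparison reverses. Uptown's applications skew toward subprime, which has a lower base rate.

No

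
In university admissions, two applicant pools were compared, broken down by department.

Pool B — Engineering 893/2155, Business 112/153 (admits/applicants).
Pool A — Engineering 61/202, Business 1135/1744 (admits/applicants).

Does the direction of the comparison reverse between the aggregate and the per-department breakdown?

Yes

Engineering: Pool B 893/2155 = 41.4%, Pool A 61/202 = 30.2% → Pool B
Business: Pool B 112/153 = 73.2%, Pool A 1135/1744 = 65.1% → Pool B
Overall: Pool B 1005/2308 = 43.5%, Pool A 1196/1946 = 61.5% → Pool A
Pool B wins each department group but Pool A wins overall — the comparison reverses. Pool B's applicants skew toward Engineering, which has a lower base rate.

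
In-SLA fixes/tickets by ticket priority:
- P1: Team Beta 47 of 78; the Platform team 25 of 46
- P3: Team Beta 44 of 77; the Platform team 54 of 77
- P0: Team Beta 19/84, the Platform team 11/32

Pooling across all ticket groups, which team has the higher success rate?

P1: Team Beta 47/78 = 60.3%, the Platform team 25/46 = 54.3% → Team Beta
P3: Team Beta 44/77 = 57.1%, the Platform team 54/77 = 70.1% → the Platform team
P0: Team Beta 19/84 = 22.6%, the Platform team 11/32 = 34.4% → the Platform team
Overall: Team Beta 110/239 = 46.0%, the Platform team 90/155 = 58.1% → the Platform team
(Neither sweeps every ticket group, but the Platform team has the higher pooled rate.)

the Platform team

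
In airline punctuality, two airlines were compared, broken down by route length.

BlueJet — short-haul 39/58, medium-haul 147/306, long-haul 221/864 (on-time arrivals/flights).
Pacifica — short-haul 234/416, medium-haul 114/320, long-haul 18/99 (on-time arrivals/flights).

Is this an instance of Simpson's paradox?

Short-haul: BlueJet 39/58 = 67.2%, Pacifica 234/416 = 56.2% → BlueJet
Medium-haul: BlueJet 147/306 = 48.0%, Pacifica 114/320 = 35.6% → BlueJet
Long-haul: BlueJet 221/864 = 25.6%, Pacifica 18/99 = 18.2% → BlueJet
Overall: BlueJet 407/1228 = 33.1%, Pacifica 366/835 = 43.8% → Pacifica
BlueJet wins each route group but Pacifica wins overall — the comparison reverses. BlueJet's flights skew toward long-haul, which has a lower base rate.

Yes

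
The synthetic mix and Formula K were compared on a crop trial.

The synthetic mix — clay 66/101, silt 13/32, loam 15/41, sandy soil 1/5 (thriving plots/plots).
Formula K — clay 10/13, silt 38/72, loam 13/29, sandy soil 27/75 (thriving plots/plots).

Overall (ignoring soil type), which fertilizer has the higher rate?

the synthetic mix

Clay: the synthetic mix 66/101 = 65.3%, Formula K 10/13 = 76.9% → Formula K
Silt: the synthetic mix 13/32 = 40.6%, Formula K 38/72 = 52.8% → Formula K
Loam: the synthetic mix 15/41 = 36.6%, Formula K 13/29 = 44.8% → Formula K
Sandy soil: the synthetic mix 1/5 = 20.0%, Formula K 27/75 = 36.0% → Formula K
Overall: the synthetic mix 95/179 = 53.1%, Formula K 88/189 = 46.6% → the synthetic mix
(Formula K wins every soil group but the synthetic mix wins overall — Formula K's plots skew toward the low-rate sandy soil group.)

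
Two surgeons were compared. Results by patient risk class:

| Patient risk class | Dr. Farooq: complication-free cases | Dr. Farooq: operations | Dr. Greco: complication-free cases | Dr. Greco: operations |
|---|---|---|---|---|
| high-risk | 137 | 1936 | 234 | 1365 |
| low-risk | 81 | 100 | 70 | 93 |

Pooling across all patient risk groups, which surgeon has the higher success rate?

High-risk: Dr. Farooq 137/1936 = 7.1%, Dr. Greco 234/1365 = 17.1% → Dr. Greco
Low-risk: Dr. Farooq 81/100 = 81.0%, Dr. Greco 70/93 = 75.3% → Dr. Farooq
Overall: Dr. Farooq 218/2036 = 10.7%, Dr. Greco 304/1458 = 20.9% → Dr. Greco
(Neither sweeps every patient risk group, but Dr. Greco has the higher pooled rate.)

Dr. Greco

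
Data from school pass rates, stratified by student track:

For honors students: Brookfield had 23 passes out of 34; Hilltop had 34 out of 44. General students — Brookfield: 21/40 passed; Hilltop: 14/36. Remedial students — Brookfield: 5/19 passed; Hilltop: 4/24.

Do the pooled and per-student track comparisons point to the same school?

No

Honors: Brookfield 23/34 = 67.6%, Hilltop 34/44 = 77.3% → Hilltop
General: Brookfield 21/40 = 52.5%, Hilltop 14/36 = 38.9% → Brookfield
Remedial: Brookfield 5/19 = 26.3%, Hilltop 4/24 = 16.7% → Brookfield
Overall: Brookfield 49/93 = 52.7%, Hilltop 52/104 = 50.0% → Brookfield
Neither sweeps: Brookfield wins 2 of 3 groups, Hilltop wins 1. Brookfield wins overall but not every group — no Simpson reversal.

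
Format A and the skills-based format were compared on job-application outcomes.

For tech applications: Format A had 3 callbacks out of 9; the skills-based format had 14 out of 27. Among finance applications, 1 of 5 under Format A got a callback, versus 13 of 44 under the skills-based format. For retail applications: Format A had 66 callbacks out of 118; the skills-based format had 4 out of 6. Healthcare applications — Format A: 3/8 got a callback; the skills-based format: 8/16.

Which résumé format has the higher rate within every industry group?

Tech: Format A 3/9 = 33.3%, the skills-based format 14/27 = 51.9% → the skills-based format
Finance: Format A 1/5 = 20.0%, the skills-based format 13/44 = 29.5% → the skills-based format
Retail: Format A 66/118 = 55.9%, the skills-based format 4/6 = 66.7% → the skills-based format
Healthcare: Format A 3/8 = 37.5%, the skills-based format 8/16 = 50.0% → the skills-based format
The skills-based format has the higher rate in all 4 groups.

the skills-based format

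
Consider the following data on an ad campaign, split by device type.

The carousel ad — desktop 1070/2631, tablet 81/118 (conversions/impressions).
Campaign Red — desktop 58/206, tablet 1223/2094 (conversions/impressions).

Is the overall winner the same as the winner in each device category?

Desktop: the carousel ad 1070/2631 = 40.7%, Campaign Red 58/206 = 28.2% → the carousel ad
Tablet: the carousel ad 81/118 = 68.6%, Campaign Red 1223/2094 = 58.4% → the carousel ad
Overall: the carousel ad 1151/2749 = 41.9%, Campaign Red 1281/2300 = 55.7% → Campaign Red
The carousel ad wins each device group but Campaign Red wins overall — the comparison reverses. The carousel ad's impressions skew toward desktop, which has a lower base rate.

No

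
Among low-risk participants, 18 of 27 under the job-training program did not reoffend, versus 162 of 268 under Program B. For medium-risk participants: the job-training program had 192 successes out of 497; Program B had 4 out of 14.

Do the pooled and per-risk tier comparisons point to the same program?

No

Low-risk: the job-training program 18/27 = 66.7%, Program B 162/268 = 60.4% → the job-training program
Medium-risk: the job-training program 192/497 = 38.6%, Program B 4/14 = 28.6% → the job-training program
Overall: the job-training program 210/524 = 40.1%, Program B 166/282 = 58.9% → Program B
The job-training program wins each risk group but Program B wins overall — the comparison reverses. The job-training program's participants skew toward medium-risk, which has a lower base rate.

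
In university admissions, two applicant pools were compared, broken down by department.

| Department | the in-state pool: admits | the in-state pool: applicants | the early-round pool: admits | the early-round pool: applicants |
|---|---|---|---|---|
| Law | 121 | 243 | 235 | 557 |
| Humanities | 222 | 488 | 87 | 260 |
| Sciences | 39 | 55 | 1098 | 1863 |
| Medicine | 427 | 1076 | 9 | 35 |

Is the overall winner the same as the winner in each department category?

No

Law: the in-state pool 121/243 = 49.8%, the early-round pool 235/557 = 42.2% → the in-state pool
Humanities: the in-state pool 222/488 = 45.5%, the early-round pool 87/260 = 33.5% → the in-state pool
Sciences: the in-state pool 39/55 = 70.9%, the early-round pool 1098/1863 = 58.9% → the in-state pool
Medicine: the in-state pool 427/1076 = 39.7%, the early-round pool 9/35 = 25.7% → the in-state pool
Overall: the in-state pool 809/1862 = 43.4%, the early-round pool 1429/2715 = 52.6% → the early-round pool
The in-state pool wins each department group but the early-round pool wins overall — the comparison reverses. The in-state pool's applicants skew toward Medicine, which has a lower base rate.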